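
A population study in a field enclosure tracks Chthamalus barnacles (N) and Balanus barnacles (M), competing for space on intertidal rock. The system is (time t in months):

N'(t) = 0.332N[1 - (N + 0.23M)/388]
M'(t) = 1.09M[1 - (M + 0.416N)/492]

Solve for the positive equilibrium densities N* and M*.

Setting both brackets to zero gives the nullclines N + 0.23M = 388 and 0.416N + M = 492.
Substituting M = 492 - 0.416N into the first: N(1 - 0.23·0.416) = 388 - 0.23·492.
So N* = 275/0.904 = 304, and then M* = 492 - 0.416·304 = 366.

N* ≈ 304, M* ≈ 366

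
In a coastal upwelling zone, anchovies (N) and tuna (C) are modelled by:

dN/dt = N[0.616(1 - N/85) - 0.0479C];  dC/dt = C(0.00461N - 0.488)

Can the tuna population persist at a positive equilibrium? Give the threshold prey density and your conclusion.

Threshold N = 106; K < 106, so no, the predator goes extinct.

The predator equation gives dC/dt > 0 only when N > 0.488/0.00461 = 106.
Without the predator, N → K = 85. Since 85 < 106, the predator cannot invade.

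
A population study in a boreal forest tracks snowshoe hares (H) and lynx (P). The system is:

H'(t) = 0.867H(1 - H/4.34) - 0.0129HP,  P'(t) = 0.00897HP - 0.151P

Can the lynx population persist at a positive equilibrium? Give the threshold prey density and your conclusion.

Threshold H = 16.8; K < 16.8, so no, the predator goes extinct.

The predator equation gives dP/dt > 0 only when H > 0.151/0.00897 = 16.8.
Without the predator, H → K = 4.34. Since 4.34 < 16.8, the predator cannot invade.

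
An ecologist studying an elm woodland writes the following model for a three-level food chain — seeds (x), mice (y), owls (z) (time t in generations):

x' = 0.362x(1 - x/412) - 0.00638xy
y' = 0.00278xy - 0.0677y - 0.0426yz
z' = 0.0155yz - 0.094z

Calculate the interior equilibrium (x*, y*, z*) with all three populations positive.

From dz/dt = 0: 0.0155y* = 0.094, so y* = 6.06.
From dx/dt = 0: 0.362(1 - x*/412) = 0.00638·6.06, giving x* = 412·(1 - 0.107) = 368.
From dy/dt = 0: 0.00278·368 - 0.0677 = 0.0426z*, so z* = 0.955/0.0426 = 22.4.

x* ≈ 368, y* ≈ 6.06, z* ≈ 22.4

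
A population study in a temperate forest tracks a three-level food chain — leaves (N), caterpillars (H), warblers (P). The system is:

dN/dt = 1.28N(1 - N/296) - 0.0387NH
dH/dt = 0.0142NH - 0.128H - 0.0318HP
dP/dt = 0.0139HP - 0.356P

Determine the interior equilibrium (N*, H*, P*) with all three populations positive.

From dP/dt = 0: 0.0139H* = 0.356, so H* = 25.6.
From dN/dt = 0: 1.28(1 - N*/296) = 0.0387·25.6, giving N* = 296·(1 - 0.774) = 66.8.
From dH/dt = 0: 0.0142·66.8 - 0.128 = 0.0318P*, so P* = 0.82/0.0318 = 25.8.

N* ≈ 66.8, H* ≈ 25.6, P* ≈ 25.8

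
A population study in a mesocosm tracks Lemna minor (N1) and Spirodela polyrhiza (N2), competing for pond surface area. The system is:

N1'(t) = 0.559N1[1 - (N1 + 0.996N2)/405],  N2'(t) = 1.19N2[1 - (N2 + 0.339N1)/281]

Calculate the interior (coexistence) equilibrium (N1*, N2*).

N1* ≈ 189, N2* ≈ 217

Setting both brackets to zero gives the nullclines N1 + 0.996N2 = 405 and 0.339N1 + N2 = 281.
Substituting N2 = 281 - 0.339N1 into the first: N1(1 - 0.996·0.339) = 405 - 0.996·281.
So N1* = 125/0.662 = 189, and then N2* = 281 - 0.339·189 = 217.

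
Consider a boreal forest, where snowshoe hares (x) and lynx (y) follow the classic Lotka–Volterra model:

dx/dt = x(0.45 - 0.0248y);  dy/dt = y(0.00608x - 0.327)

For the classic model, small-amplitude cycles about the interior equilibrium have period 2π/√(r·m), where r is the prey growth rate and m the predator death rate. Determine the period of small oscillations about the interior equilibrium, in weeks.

Here r = 0.45 and m = 0.327, so r·m = 0.147.
ω = √0.147 = 0.384 per week, hence T = 2π/ω ≈ 16.4 weeks.

T ≈ 16.4 weeks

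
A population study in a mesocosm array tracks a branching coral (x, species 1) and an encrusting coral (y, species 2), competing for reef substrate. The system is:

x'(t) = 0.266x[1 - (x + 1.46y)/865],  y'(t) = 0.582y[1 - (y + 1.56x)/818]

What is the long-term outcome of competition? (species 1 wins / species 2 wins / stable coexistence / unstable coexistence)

unstable coexistence (outcome depends on initial conditions)

Compare the nullcline intercepts: K1/α12 = 865/1.46 = 592 < K2 = 818; K2/α21 = 818/1.56 = 524 < K1 = 865.
Since both are reversed, neither can invade when rare; the interior point is a saddle.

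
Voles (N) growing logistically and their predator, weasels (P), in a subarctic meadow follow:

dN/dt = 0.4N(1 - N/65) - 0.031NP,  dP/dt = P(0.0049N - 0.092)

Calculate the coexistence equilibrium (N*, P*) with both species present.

From dP/dt = 0 with P > 0: 0.0049N* = 0.092, so N* = 18.8.
Substitute into dN/dt = 0: 0.4(1 - 18.8/65) = 0.031P*.
The bracket is 0.711, giving P* = 0.284/0.031 = 9.18.

N* ≈ 18.8, P* ≈ 9.18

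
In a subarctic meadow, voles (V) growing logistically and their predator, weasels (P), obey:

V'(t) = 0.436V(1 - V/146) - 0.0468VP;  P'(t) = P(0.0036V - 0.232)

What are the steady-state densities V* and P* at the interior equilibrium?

From dP/dt = 0 with P > 0: 0.0036V* = 0.232, so V* = 64.4.
Substitute into dV/dt = 0: 0.436(1 - 64.4/146) = 0.0468P*.
The bracket is 0.559, giving P* = 0.244/0.0468 = 5.2.

V* ≈ 64.4, P* ≈ 5.2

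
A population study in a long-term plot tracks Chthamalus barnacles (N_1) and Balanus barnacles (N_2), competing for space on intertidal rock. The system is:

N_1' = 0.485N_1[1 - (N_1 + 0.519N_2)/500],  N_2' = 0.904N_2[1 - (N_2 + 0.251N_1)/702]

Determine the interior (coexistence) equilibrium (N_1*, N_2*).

N_1* ≈ 156, N_2* ≈ 663

Setting both brackets to zero gives the nullclines N_1 + 0.519N_2 = 500 and 0.251N_1 + N_2 = 702.
Substituting N_2 = 702 - 0.251N_1 into the first: N_1(1 - 0.519·0.251) = 500 - 0.519·702.
So N_1* = 136/0.87 = 156, and then N_2* = 702 - 0.251·156 = 663.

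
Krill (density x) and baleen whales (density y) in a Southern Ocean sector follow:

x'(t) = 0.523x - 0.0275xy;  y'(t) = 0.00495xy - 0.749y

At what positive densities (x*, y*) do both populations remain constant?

x* ≈ 151, y* ≈ 19

Set dy/dt = 0 with y > 0: 0.00495x - 0.749 = 0, so x* = 0.749/0.00495 = 151.
Set dx/dt = 0 with x > 0: 0.523 - 0.0275y = 0, so y* = 0.523/0.0275 = 19.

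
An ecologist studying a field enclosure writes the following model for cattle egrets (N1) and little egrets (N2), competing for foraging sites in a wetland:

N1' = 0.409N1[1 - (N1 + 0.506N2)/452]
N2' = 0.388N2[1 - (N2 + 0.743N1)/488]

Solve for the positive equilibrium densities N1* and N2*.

Setting both brackets to zero gives the nullclines N1 + 0.506N2 = 452 and 0.743N1 + N2 = 488.
Substituting N2 = 488 - 0.743N1 into the first: N1(1 - 0.506·0.743) = 452 - 0.506·488.
So N1* = 205/0.624 = 329, and then N2* = 488 - 0.743·329 = 244.

N1* ≈ 329, N2* ≈ 244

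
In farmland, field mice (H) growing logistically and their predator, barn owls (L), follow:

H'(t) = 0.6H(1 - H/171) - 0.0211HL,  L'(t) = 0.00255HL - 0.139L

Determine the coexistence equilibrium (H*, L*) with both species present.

From dL/dt = 0 with L > 0: 0.00255H* = 0.139, so H* = 54.5.
Substitute into dH/dt = 0: 0.6(1 - 54.5/171) = 0.0211L*.
The bracket is 0.681, giving L* = 0.409/0.0211 = 19.4.

H* ≈ 54.5, L* ≈ 19.4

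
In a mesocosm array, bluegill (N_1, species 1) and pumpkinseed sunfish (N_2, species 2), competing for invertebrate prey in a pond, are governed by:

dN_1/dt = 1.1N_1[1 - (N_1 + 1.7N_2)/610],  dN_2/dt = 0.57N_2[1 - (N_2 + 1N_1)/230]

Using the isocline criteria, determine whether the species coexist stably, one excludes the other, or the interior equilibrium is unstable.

Compare the nullcline intercepts: K1/α12 = 610/1.7 = 359 > K2 = 230; K2/α21 = 230/1 = 230 < K1 = 610.
Since the inequalities point opposite ways, species 1 can invade but species 2 cannot.

species 1 excludes species 2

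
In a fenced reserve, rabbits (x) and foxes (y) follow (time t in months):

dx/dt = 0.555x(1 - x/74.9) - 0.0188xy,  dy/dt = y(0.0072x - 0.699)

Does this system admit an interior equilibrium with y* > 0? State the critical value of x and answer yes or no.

The predator equation gives dy/dt > 0 only when x > 0.699/0.0072 = 97.1.
Without the predator, x → K = 74.9. Since 74.9 < 97.1, the predator cannot invade.

Threshold x = 97.1; K < 97.1, so no, the predator goes extinct.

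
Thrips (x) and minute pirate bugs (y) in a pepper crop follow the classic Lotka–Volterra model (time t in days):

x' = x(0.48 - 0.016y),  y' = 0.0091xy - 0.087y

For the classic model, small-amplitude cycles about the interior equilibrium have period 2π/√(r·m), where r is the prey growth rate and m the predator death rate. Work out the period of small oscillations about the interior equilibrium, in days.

T ≈ 30.7 days

Here r = 0.48 and m = 0.087, so r·m = 0.0418.
ω = √0.0418 = 0.204 per day, hence T = 2π/ω ≈ 30.7 days.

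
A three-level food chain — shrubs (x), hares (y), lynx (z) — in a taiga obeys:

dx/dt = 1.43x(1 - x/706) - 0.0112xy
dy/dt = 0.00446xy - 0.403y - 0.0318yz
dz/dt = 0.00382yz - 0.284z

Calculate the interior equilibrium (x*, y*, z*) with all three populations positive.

From dz/dt = 0: 0.00382y* = 0.284, so y* = 74.3.
From dx/dt = 0: 1.43(1 - x*/706) = 0.0112·74.3, giving x* = 706·(1 - 0.582) = 295.
From dy/dt = 0: 0.00446·295 - 0.403 = 0.0318z*, so z* = 0.912/0.0318 = 28.7.

x* ≈ 295, y* ≈ 74.3, z* ≈ 28.7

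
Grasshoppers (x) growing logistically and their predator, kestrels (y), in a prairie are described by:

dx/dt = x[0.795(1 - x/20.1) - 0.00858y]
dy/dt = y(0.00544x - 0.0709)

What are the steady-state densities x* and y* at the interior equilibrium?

From dy/dt = 0 with y > 0: 0.00544x* = 0.0709, so x* = 13.
Substitute into dx/dt = 0: 0.795(1 - 13/20.1) = 0.00858y*.
The bracket is 0.352, giving y* = 0.28/0.00858 = 32.6.

x* ≈ 13, y* ≈ 32.6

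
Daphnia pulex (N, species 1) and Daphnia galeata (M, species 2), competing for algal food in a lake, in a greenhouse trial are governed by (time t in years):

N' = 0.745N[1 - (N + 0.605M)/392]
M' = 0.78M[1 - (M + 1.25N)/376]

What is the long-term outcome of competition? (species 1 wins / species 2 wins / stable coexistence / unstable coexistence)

species 1 excludes species 2

Compare the nullcline intercepts: K1/α12 = 392/0.605 = 648 > K2 = 376; K2/α21 = 376/1.25 = 301 < K1 = 392.
Since the inequalities point opposite ways, species 1 can invade but species 2 cannot.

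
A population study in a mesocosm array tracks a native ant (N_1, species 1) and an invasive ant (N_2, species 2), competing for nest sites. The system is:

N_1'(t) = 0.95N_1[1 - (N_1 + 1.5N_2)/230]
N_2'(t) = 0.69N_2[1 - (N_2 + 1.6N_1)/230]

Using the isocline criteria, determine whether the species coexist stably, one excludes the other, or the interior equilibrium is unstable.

unstable coexistence (outcome depends on initial conditions)

Compare the nullcline intercepts: K1/α12 = 230/1.5 = 153 < K2 = 230; K2/α21 = 230/1.6 = 144 < K1 = 230.
Since both are reversed, neither can invade when rare; the interior point is a saddle.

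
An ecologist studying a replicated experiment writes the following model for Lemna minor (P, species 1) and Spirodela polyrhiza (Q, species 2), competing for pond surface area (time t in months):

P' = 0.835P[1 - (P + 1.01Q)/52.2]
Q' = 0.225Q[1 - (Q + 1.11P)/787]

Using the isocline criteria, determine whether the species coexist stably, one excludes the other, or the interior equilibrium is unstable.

species 2 excludes species 1

Compare the nullcline intercepts: K1/α12 = 52.2/1.01 = 51.7 < K2 = 787; K2/α21 = 787/1.11 = 709 > K1 = 52.2.
Since the inequalities point opposite ways, species 2 can invade but species 1 cannot.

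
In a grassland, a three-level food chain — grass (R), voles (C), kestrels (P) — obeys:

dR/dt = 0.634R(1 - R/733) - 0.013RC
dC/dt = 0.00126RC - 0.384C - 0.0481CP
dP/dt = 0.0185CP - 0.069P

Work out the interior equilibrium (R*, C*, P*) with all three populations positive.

From dP/dt = 0: 0.0185C* = 0.069, so C* = 3.73.
From dR/dt = 0: 0.634(1 - R*/733) = 0.013·3.73, giving R* = 733·(1 - 0.0765) = 677.
From dC/dt = 0: 0.00126·677 - 0.384 = 0.0481P*, so P* = 0.469/0.0481 = 9.75.

R* ≈ 677, C* ≈ 3.73, P* ≈ 9.75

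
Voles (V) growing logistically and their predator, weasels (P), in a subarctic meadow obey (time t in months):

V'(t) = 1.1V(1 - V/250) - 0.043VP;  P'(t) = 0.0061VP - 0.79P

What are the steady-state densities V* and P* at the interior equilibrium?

From dP/dt = 0 with P > 0: 0.0061V* = 0.79, so V* = 130.
Substitute into dV/dt = 0: 1.1(1 - 130/250) = 0.043P*.
The bracket is 0.482, giving P* = 0.53/0.043 = 12.3.

V* ≈ 130, P* ≈ 12.3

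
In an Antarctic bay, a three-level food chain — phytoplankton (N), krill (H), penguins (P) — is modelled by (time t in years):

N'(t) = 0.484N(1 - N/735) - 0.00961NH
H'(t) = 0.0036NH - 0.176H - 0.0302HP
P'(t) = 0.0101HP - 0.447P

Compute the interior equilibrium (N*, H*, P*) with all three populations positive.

From dP/dt = 0: 0.0101H* = 0.447, so H* = 44.3.
From dN/dt = 0: 0.484(1 - N*/735) = 0.00961·44.3, giving N* = 735·(1 - 0.879) = 89.1.
From dH/dt = 0: 0.0036·89.1 - 0.176 = 0.0302P*, so P* = 0.145/0.0302 = 4.8.

N* ≈ 89.1, H* ≈ 44.3, P* ≈ 4.8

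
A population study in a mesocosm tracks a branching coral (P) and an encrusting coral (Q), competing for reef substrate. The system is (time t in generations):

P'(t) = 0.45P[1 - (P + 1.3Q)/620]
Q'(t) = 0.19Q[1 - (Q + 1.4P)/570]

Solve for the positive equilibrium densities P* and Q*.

P* ≈ 148, Q* ≈ 363

Setting both brackets to zero gives the nullclines P + 1.3Q = 620 and 1.4P + Q = 570.
Substituting Q = 570 - 1.4P into the first: P(1 - 1.3·1.4) = 620 - 1.3·570.
So P* = -121/-0.82 = 148, and then Q* = 570 - 1.4·148 = 363.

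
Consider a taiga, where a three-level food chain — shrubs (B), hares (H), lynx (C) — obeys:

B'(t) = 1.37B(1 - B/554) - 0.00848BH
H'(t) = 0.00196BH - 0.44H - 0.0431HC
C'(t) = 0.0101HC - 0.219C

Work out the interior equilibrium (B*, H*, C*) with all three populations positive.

From dC/dt = 0: 0.0101H* = 0.219, so H* = 21.7.
From dB/dt = 0: 1.37(1 - B*/554) = 0.00848·21.7, giving B* = 554·(1 - 0.134) = 480.
From dH/dt = 0: 0.00196·480 - 0.44 = 0.0431C*, so C* = 0.5/0.0431 = 11.6.

B* ≈ 480, H* ≈ 21.7, C* ≈ 11.6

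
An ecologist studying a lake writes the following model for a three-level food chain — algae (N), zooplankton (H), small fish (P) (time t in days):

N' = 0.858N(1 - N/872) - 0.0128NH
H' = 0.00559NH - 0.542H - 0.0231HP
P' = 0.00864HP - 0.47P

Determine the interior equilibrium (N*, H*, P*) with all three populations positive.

N* ≈ 164, H* ≈ 54.4, P* ≈ 16.3

From dP/dt = 0: 0.00864H* = 0.47, so H* = 54.4.
From dN/dt = 0: 0.858(1 - N*/872) = 0.0128·54.4, giving N* = 872·(1 - 0.812) = 164.
From dH/dt = 0: 0.00559·164 - 0.542 = 0.0231P*, so P* = 0.377/0.0231 = 16.3.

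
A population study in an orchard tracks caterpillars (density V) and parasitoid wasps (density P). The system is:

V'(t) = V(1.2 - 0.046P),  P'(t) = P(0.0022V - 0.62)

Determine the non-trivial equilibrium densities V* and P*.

Set dP/dt = 0 with P > 0: 0.0022V - 0.62 = 0, so V* = 0.62/0.0022 = 282.
Set dV/dt = 0 with V > 0: 1.2 - 0.046P = 0, so P* = 1.2/0.046 = 26.1.

V* ≈ 282, P* ≈ 26.1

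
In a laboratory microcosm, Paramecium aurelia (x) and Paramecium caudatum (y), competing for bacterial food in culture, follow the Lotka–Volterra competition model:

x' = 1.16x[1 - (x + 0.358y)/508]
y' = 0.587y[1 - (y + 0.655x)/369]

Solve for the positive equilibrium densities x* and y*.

x* ≈ 491, y* ≈ 47.4

Setting both brackets to zero gives the nullclines x + 0.358y = 508 and 0.655x + y = 369.
Substituting y = 369 - 0.655x into the first: x(1 - 0.358·0.655) = 508 - 0.358·369.
So x* = 376/0.766 = 491, and then y* = 369 - 0.655·491 = 47.4.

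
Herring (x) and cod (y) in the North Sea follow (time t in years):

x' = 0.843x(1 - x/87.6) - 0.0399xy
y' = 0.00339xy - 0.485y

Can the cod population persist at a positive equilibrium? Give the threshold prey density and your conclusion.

The predator equation gives dy/dt > 0 only when x > 0.485/0.00339 = 143.
Without the predator, x → K = 87.6. Since 87.6 < 143, the predator cannot invade.

Threshold x = 143; K < 143, so no, the predator goes extinct.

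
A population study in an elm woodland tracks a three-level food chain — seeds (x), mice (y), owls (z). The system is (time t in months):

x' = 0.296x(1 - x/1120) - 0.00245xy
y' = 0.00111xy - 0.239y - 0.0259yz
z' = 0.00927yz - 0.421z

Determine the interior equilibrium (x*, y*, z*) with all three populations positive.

From dz/dt = 0: 0.00927y* = 0.421, so y* = 45.4.
From dx/dt = 0: 0.296(1 - x*/1120) = 0.00245·45.4, giving x* = 1120·(1 - 0.376) = 699.
From dy/dt = 0: 0.00111·699 - 0.239 = 0.0259z*, so z* = 0.537/0.0259 = 20.7.

x* ≈ 699, y* ≈ 45.4, z* ≈ 20.7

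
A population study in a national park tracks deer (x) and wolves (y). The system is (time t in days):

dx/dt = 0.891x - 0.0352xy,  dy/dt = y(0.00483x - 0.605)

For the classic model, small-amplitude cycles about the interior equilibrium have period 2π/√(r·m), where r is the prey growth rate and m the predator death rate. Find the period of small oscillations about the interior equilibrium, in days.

Here r = 0.891 and m = 0.605, so r·m = 0.539.
ω = √0.539 = 0.734 per day, hence T = 2π/ω ≈ 8.56 days.

T ≈ 8.56 days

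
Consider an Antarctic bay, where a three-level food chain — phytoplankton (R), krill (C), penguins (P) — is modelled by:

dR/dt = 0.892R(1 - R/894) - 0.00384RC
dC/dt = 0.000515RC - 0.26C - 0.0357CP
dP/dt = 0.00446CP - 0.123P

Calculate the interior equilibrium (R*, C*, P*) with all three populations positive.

R* ≈ 788, C* ≈ 27.6, P* ≈ 4.08

From dP/dt = 0: 0.00446C* = 0.123, so C* = 27.6.
From dR/dt = 0: 0.892(1 - R*/894) = 0.00384·27.6, giving R* = 894·(1 - 0.119) = 788.
From dC/dt = 0: 0.000515·788 - 0.26 = 0.0357P*, so P* = 0.146/0.0357 = 4.08.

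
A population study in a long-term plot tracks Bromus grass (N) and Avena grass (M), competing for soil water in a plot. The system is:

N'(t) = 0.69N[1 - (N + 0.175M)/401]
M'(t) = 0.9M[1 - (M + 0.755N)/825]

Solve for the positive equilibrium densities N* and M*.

N* ≈ 296, M* ≈ 602

Setting both brackets to zero gives the nullclines N + 0.175M = 401 and 0.755N + M = 825.
Substituting M = 825 - 0.755N into the first: N(1 - 0.175·0.755) = 401 - 0.175·825.
So N* = 257/0.868 = 296, and then M* = 825 - 0.755·296 = 602.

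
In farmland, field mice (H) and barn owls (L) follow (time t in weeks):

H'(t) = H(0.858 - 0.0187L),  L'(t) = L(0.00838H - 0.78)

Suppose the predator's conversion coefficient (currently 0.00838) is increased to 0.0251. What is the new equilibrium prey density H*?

H* ≈ 31.1

At the interior fixed point, setting dL/dt = 0 with L > 0 fixes H* = (predator death rate)/(HL coefficient) — independent of the other coefficients.
With the change, H* = 0.78/0.0251 = 31.1; it falls from 93.1.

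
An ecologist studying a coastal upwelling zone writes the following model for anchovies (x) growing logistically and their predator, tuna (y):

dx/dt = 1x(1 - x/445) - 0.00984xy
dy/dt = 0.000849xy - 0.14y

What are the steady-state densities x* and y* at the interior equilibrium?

From dy/dt = 0 with y > 0: 0.000849x* = 0.14, so x* = 165.
Substitute into dx/dt = 0: 1(1 - 165/445) = 0.00984y*.
The bracket is 0.629, giving y* = 0.629/0.00984 = 64.

x* ≈ 165, y* ≈ 64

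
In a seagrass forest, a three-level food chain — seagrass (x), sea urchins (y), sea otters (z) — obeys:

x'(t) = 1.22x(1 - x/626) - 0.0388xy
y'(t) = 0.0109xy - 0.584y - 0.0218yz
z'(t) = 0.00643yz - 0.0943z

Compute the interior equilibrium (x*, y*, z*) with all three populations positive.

From dz/dt = 0: 0.00643y* = 0.0943, so y* = 14.7.
From dx/dt = 0: 1.22(1 - x*/626) = 0.0388·14.7, giving x* = 626·(1 - 0.466) = 334.
From dy/dt = 0: 0.0109·334 - 0.584 = 0.0218z*, so z* = 3.06/0.0218 = 140.

x* ≈ 334, y* ≈ 14.7, z* ≈ 140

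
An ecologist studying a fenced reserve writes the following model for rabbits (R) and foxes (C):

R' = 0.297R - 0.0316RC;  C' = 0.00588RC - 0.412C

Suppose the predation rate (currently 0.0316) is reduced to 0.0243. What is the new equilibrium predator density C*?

At the interior fixed point, setting dR/dt = 0 with R > 0 fixes C* = (prey growth rate)/(RC coefficient) — independent of the other coefficients.
With the change, C* = 0.297/0.0243 = 12.2; it rises from 9.4.

C* ≈ 12.2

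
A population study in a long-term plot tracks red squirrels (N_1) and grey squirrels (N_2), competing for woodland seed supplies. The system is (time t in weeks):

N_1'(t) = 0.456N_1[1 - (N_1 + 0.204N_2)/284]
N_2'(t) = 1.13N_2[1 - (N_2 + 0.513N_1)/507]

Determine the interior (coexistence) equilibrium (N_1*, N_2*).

N_1* ≈ 202, N_2* ≈ 404

Setting both brackets to zero gives the nullclines N_1 + 0.204N_2 = 284 and 0.513N_1 + N_2 = 507.
Substituting N_2 = 507 - 0.513N_1 into the first: N_1(1 - 0.204·0.513) = 284 - 0.204·507.
So N_1* = 181/0.895 = 202, and then N_2* = 507 - 0.513·202 = 404.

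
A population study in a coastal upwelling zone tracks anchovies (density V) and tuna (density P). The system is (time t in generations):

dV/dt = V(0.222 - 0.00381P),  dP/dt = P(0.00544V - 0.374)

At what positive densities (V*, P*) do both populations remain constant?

Set dP/dt = 0 with P > 0: 0.00544V - 0.374 = 0, so V* = 0.374/0.00544 = 68.8.
Set dV/dt = 0 with V > 0: 0.222 - 0.00381P = 0, so P* = 0.222/0.00381 = 58.3.

V* ≈ 68.8, P* ≈ 58.3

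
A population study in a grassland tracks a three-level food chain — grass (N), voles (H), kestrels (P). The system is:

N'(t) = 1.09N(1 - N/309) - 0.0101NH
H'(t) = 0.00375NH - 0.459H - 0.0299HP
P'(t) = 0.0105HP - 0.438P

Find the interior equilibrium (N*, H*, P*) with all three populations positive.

N* ≈ 190, H* ≈ 41.7, P* ≈ 8.42

From dP/dt = 0: 0.0105H* = 0.438, so H* = 41.7.
From dN/dt = 0: 1.09(1 - N*/309) = 0.0101·41.7, giving N* = 309·(1 - 0.387) = 190.
From dH/dt = 0: 0.00375·190 - 0.459 = 0.0299P*, so P* = 0.252/0.0299 = 8.42.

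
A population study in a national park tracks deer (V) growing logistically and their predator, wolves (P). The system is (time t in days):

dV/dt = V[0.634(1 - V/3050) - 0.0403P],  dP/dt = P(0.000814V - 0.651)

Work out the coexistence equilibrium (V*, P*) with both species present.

From dP/dt = 0 with P > 0: 0.000814V* = 0.651, so V* = 800.
Substitute into dV/dt = 0: 0.634(1 - 800/3050) = 0.0403P*.
The bracket is 0.738, giving P* = 0.468/0.0403 = 11.6.

V* ≈ 800, P* ≈ 11.6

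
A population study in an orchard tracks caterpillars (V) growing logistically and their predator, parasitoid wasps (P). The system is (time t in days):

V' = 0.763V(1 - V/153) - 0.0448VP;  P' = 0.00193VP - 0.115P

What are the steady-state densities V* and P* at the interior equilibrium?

V* ≈ 59.6, P* ≈ 10.4

From dP/dt = 0 with P > 0: 0.00193V* = 0.115, so V* = 59.6.
Substitute into dV/dt = 0: 0.763(1 - 59.6/153) = 0.0448P*.
The bracket is 0.611, giving P* = 0.466/0.0448 = 10.4.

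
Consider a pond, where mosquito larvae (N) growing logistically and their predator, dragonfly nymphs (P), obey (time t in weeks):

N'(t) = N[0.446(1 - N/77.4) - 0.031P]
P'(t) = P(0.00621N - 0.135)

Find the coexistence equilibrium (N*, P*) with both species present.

N* ≈ 21.7, P* ≈ 10.3

From dP/dt = 0 with P > 0: 0.00621N* = 0.135, so N* = 21.7.
Substitute into dN/dt = 0: 0.446(1 - 21.7/77.4) = 0.031P*.
The bracket is 0.719, giving P* = 0.321/0.031 = 10.3.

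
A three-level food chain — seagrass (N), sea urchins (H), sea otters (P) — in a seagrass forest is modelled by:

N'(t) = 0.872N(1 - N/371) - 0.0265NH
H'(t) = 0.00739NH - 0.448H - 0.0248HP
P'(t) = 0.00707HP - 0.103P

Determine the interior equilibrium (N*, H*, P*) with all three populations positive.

From dP/dt = 0: 0.00707H* = 0.103, so H* = 14.6.
From dN/dt = 0: 0.872(1 - N*/371) = 0.0265·14.6, giving N* = 371·(1 - 0.443) = 207.
From dH/dt = 0: 0.00739·207 - 0.448 = 0.0248P*, so P* = 1.08/0.0248 = 43.5.

N* ≈ 207, H* ≈ 14.6, P* ≈ 43.5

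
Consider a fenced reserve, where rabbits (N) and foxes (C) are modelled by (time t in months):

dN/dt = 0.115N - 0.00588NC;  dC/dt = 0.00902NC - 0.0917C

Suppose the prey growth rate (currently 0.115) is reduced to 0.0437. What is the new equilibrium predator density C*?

At the interior fixed point, setting dN/dt = 0 with N > 0 fixes C* = (prey growth rate)/(NC coefficient) — independent of the other coefficients.
With the change, C* = 0.0437/0.00588 = 7.43; it falls from 19.6.

C* ≈ 7.43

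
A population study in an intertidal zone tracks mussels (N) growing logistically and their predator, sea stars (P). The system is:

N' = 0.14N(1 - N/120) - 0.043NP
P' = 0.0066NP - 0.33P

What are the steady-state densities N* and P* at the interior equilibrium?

From dP/dt = 0 with P > 0: 0.0066N* = 0.33, so N* = 50.
Substitute into dN/dt = 0: 0.14(1 - 50/120) = 0.043P*.
The bracket is 0.583, giving P* = 0.0817/0.043 = 1.9.

N* ≈ 50, P* ≈ 1.9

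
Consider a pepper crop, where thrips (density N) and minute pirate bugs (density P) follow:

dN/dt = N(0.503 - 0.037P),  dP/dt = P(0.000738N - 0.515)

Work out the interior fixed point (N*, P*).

N* ≈ 698, P* ≈ 13.6

Set dP/dt = 0 with P > 0: 0.000738N - 0.515 = 0, so N* = 0.515/0.000738 = 698.
Set dN/dt = 0 with N > 0: 0.503 - 0.037P = 0, so P* = 0.503/0.037 = 13.6.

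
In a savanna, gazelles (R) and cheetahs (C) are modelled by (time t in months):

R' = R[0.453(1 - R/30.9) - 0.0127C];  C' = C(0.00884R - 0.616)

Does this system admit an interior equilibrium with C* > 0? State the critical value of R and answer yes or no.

Threshold R = 69.7; K < 69.7, so no, the predator goes extinct.

The predator equation gives dC/dt > 0 only when R > 0.616/0.00884 = 69.7.
Without the predator, R → K = 30.9. Since 30.9 < 69.7, the predator cannot invade.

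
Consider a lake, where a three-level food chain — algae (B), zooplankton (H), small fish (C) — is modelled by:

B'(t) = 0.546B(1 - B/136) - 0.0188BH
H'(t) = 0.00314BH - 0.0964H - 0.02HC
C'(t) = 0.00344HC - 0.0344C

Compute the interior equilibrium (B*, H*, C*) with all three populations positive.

B* ≈ 89.2, H* ≈ 10, C* ≈ 9.18

From dC/dt = 0: 0.00344H* = 0.0344, so H* = 10.
From dB/dt = 0: 0.546(1 - B*/136) = 0.0188·10, giving B* = 136·(1 - 0.344) = 89.2.
From dH/dt = 0: 0.00314·89.2 - 0.0964 = 0.02C*, so C* = 0.184/0.02 = 9.18.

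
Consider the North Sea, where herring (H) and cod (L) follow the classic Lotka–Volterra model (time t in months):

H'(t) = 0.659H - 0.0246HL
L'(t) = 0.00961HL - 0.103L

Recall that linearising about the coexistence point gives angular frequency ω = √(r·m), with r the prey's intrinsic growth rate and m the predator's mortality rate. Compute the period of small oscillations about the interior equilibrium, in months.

Here r = 0.659 and m = 0.103, so r·m = 0.0679.
ω = √0.0679 = 0.261 per month, hence T = 2π/ω ≈ 24.1 months.

T ≈ 24.1 months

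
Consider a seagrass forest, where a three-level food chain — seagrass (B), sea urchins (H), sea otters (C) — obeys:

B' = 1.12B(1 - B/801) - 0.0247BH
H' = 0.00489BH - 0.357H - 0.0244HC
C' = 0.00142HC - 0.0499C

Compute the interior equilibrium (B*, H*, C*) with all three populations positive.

From dC/dt = 0: 0.00142H* = 0.0499, so H* = 35.1.
From dB/dt = 0: 1.12(1 - B*/801) = 0.0247·35.1, giving B* = 801·(1 - 0.775) = 180.
From dH/dt = 0: 0.00489·180 - 0.357 = 0.0244C*, so C* = 0.524/0.0244 = 21.5.

B* ≈ 180, H* ≈ 35.1, C* ≈ 21.5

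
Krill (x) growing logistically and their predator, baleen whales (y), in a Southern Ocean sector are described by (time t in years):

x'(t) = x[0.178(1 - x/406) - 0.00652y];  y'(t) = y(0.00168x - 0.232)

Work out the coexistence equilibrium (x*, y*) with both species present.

x* ≈ 138, y* ≈ 18

From dy/dt = 0 with y > 0: 0.00168x* = 0.232, so x* = 138.
Substitute into dx/dt = 0: 0.178(1 - 138/406) = 0.00652y*.
The bracket is 0.66, giving y* = 0.117/0.00652 = 18.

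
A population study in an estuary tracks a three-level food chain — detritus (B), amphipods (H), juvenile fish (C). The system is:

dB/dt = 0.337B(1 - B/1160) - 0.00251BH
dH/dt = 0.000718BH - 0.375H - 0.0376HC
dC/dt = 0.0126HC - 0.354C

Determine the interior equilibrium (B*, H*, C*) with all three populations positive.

B* ≈ 917, H* ≈ 28.1, C* ≈ 7.54

From dC/dt = 0: 0.0126H* = 0.354, so H* = 28.1.
From dB/dt = 0: 0.337(1 - B*/1160) = 0.00251·28.1, giving B* = 1160·(1 - 0.209) = 917.
From dH/dt = 0: 0.000718·917 - 0.375 = 0.0376C*, so C* = 0.284/0.0376 = 7.54.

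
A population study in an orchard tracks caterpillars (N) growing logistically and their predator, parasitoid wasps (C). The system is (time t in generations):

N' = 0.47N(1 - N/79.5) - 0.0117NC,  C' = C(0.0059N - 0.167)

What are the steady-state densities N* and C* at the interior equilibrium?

N* ≈ 28.3, C* ≈ 25.9

From dC/dt = 0 with C > 0: 0.0059N* = 0.167, so N* = 28.3.
Substitute into dN/dt = 0: 0.47(1 - 28.3/79.5) = 0.0117C*.
The bracket is 0.644, giving C* = 0.303/0.0117 = 25.9.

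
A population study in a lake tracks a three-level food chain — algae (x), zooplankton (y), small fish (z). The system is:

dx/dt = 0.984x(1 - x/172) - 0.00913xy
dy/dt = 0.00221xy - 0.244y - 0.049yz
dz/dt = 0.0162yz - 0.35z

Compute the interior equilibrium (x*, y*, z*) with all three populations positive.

x* ≈ 138, y* ≈ 21.6, z* ≈ 1.22

From dz/dt = 0: 0.0162y* = 0.35, so y* = 21.6.
From dx/dt = 0: 0.984(1 - x*/172) = 0.00913·21.6, giving x* = 172·(1 - 0.2) = 138.
From dy/dt = 0: 0.00221·138 - 0.244 = 0.049z*, so z* = 0.0599/0.049 = 1.22.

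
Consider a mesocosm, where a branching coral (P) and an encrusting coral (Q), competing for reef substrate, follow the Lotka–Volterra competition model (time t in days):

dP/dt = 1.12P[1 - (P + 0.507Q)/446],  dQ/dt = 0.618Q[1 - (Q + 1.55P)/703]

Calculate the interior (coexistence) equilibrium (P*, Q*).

Setting both brackets to zero gives the nullclines P + 0.507Q = 446 and 1.55P + Q = 703.
Substituting Q = 703 - 1.55P into the first: P(1 - 0.507·1.55) = 446 - 0.507·703.
So P* = 89.6/0.214 = 418, and then Q* = 703 - 1.55·418 = 54.6.

P* ≈ 418, Q* ≈ 54.6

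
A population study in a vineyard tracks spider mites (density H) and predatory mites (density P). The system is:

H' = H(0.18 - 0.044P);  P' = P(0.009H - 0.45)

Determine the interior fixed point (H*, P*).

Set dP/dt = 0 with P > 0: 0.009H - 0.45 = 0, so H* = 0.45/0.009 = 50.
Set dH/dt = 0 with H > 0: 0.18 - 0.044P = 0, so P* = 0.18/0.044 = 4.09.

H* ≈ 50, P* ≈ 4.09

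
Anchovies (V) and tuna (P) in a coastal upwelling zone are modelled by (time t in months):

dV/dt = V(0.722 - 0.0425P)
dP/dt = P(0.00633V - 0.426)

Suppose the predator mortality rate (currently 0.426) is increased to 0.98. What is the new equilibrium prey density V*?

V* ≈ 155

At the interior fixed point, setting dP/dt = 0 with P > 0 fixes V* = (predator death rate)/(VP coefficient) — independent of the other coefficients.
With the change, V* = 0.98/0.00633 = 155; it rises from 67.3.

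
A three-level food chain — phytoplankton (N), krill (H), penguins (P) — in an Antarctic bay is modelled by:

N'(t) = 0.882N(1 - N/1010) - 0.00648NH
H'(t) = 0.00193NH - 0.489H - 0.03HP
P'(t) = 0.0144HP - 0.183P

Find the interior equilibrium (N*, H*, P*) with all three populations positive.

N* ≈ 916, H* ≈ 12.7, P* ≈ 42.6

From dP/dt = 0: 0.0144H* = 0.183, so H* = 12.7.
From dN/dt = 0: 0.882(1 - N*/1010) = 0.00648·12.7, giving N* = 1010·(1 - 0.0934) = 916.
From dH/dt = 0: 0.00193·916 - 0.489 = 0.03P*, so P* = 1.28/0.03 = 42.6.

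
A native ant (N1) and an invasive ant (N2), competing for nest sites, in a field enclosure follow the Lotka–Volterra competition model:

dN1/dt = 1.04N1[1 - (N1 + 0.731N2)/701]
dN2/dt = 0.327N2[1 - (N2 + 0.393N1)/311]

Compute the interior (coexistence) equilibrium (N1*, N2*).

Setting both brackets to zero gives the nullclines N1 + 0.731N2 = 701 and 0.393N1 + N2 = 311.
Substituting N2 = 311 - 0.393N1 into the first: N1(1 - 0.731·0.393) = 701 - 0.731·311.
So N1* = 474/0.713 = 665, and then N2* = 311 - 0.393·665 = 49.8.

N1* ≈ 665, N2* ≈ 49.8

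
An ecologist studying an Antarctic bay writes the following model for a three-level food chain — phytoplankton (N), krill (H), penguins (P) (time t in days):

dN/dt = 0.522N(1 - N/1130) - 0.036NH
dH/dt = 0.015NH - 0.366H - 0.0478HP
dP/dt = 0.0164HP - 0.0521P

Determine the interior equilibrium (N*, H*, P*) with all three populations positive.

From dP/dt = 0: 0.0164H* = 0.0521, so H* = 3.18.
From dN/dt = 0: 0.522(1 - N*/1130) = 0.036·3.18, giving N* = 1130·(1 - 0.219) = 882.
From dH/dt = 0: 0.015·882 - 0.366 = 0.0478P*, so P* = 12.9/0.0478 = 269.

N* ≈ 882, H* ≈ 3.18, P* ≈ 269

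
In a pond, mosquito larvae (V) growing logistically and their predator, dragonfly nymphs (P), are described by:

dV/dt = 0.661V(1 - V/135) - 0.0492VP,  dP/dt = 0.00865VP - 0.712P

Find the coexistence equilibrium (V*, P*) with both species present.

From dP/dt = 0 with P > 0: 0.00865V* = 0.712, so V* = 82.3.
Substitute into dV/dt = 0: 0.661(1 - 82.3/135) = 0.0492P*.
The bracket is 0.39, giving P* = 0.258/0.0492 = 5.24.

V* ≈ 82.3, P* ≈ 5.24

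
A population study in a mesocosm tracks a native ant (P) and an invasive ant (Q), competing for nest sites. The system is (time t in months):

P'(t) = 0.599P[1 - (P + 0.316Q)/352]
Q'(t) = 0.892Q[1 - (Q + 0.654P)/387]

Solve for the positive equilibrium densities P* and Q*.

P* ≈ 290, Q* ≈ 198

Setting both brackets to zero gives the nullclines P + 0.316Q = 352 and 0.654P + Q = 387.
Substituting Q = 387 - 0.654P into the first: P(1 - 0.316·0.654) = 352 - 0.316·387.
So P* = 230/0.793 = 290, and then Q* = 387 - 0.654·290 = 198.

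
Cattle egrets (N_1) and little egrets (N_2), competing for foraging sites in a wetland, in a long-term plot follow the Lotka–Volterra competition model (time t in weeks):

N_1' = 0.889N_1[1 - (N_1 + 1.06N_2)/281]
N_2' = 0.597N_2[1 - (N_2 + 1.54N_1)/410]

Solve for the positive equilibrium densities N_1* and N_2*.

Setting both brackets to zero gives the nullclines N_1 + 1.06N_2 = 281 and 1.54N_1 + N_2 = 410.
Substituting N_2 = 410 - 1.54N_1 into the first: N_1(1 - 1.06·1.54) = 281 - 1.06·410.
So N_1* = -154/-0.632 = 243, and then N_2* = 410 - 1.54·243 = 36.

N_1* ≈ 243, N_2* ≈ 36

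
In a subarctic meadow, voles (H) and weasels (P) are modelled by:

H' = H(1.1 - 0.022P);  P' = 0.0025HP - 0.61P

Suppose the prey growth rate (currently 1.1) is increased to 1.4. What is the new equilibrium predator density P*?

At the interior fixed point, setting dH/dt = 0 with H > 0 fixes P* = (prey growth rate)/(HP coefficient) — independent of the other coefficients.
With the change, P* = 1.4/0.022 = 63.6; it rises from 50.

P* ≈ 63.6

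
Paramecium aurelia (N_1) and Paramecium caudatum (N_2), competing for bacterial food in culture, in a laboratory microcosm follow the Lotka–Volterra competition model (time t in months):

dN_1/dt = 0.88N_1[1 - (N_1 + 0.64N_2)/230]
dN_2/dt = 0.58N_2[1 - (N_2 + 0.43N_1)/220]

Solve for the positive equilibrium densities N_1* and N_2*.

N_1* ≈ 123, N_2* ≈ 167

Setting both brackets to zero gives the nullclines N_1 + 0.64N_2 = 230 and 0.43N_1 + N_2 = 220.
Substituting N_2 = 220 - 0.43N_1 into the first: N_1(1 - 0.64·0.43) = 230 - 0.64·220.
So N_1* = 89.2/0.725 = 123, and then N_2* = 220 - 0.43·123 = 167.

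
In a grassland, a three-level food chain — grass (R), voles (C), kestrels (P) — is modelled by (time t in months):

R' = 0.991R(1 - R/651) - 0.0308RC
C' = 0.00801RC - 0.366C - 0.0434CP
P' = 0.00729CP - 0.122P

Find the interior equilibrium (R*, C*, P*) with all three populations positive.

R* ≈ 312, C* ≈ 16.7, P* ≈ 49.2

From dP/dt = 0: 0.00729C* = 0.122, so C* = 16.7.
From dR/dt = 0: 0.991(1 - R*/651) = 0.0308·16.7, giving R* = 651·(1 - 0.52) = 312.
From dC/dt = 0: 0.00801·312 - 0.366 = 0.0434P*, so P* = 2.14/0.0434 = 49.2.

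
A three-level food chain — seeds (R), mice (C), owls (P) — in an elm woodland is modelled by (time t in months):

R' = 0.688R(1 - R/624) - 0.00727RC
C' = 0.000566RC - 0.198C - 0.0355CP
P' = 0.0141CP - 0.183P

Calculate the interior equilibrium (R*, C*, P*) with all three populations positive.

From dP/dt = 0: 0.0141C* = 0.183, so C* = 13.
From dR/dt = 0: 0.688(1 - R*/624) = 0.00727·13, giving R* = 624·(1 - 0.137) = 538.
From dC/dt = 0: 0.000566·538 - 0.198 = 0.0355P*, so P* = 0.107/0.0355 = 3.01.

R* ≈ 538, C* ≈ 13, P* ≈ 3.01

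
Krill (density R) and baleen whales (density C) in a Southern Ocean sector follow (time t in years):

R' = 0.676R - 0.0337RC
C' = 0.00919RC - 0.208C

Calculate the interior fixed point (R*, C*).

R* ≈ 22.6, C* ≈ 20.1

Set dC/dt = 0 with C > 0: 0.00919R - 0.208 = 0, so R* = 0.208/0.00919 = 22.6.
Set dR/dt = 0 with R > 0: 0.676 - 0.0337C = 0, so C* = 0.676/0.0337 = 20.1.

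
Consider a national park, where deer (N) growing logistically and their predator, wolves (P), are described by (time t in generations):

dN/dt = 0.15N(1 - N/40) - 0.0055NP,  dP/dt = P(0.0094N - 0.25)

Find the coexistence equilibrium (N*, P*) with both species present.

N* ≈ 26.6, P* ≈ 9.14

From dP/dt = 0 with P > 0: 0.0094N* = 0.25, so N* = 26.6.
Substitute into dN/dt = 0: 0.15(1 - 26.6/40) = 0.0055P*.
The bracket is 0.335, giving P* = 0.0503/0.0055 = 9.14.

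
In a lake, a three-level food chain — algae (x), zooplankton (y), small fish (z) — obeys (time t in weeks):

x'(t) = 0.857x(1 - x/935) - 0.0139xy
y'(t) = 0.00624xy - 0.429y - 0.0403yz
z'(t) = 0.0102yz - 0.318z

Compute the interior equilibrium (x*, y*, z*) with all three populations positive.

From dz/dt = 0: 0.0102y* = 0.318, so y* = 31.2.
From dx/dt = 0: 0.857(1 - x*/935) = 0.0139·31.2, giving x* = 935·(1 - 0.506) = 462.
From dy/dt = 0: 0.00624·462 - 0.429 = 0.0403z*, so z* = 2.46/0.0403 = 60.9.

x* ≈ 462, y* ≈ 31.2, z* ≈ 60.9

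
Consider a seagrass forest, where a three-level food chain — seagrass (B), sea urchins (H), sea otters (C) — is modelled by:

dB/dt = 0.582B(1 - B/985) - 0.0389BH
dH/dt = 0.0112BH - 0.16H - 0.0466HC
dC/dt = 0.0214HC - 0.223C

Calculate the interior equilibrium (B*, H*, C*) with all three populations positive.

B* ≈ 299, H* ≈ 10.4, C* ≈ 68.4

From dC/dt = 0: 0.0214H* = 0.223, so H* = 10.4.
From dB/dt = 0: 0.582(1 - B*/985) = 0.0389·10.4, giving B* = 985·(1 - 0.696) = 299.
From dH/dt = 0: 0.0112·299 - 0.16 = 0.0466C*, so C* = 3.19/0.0466 = 68.4.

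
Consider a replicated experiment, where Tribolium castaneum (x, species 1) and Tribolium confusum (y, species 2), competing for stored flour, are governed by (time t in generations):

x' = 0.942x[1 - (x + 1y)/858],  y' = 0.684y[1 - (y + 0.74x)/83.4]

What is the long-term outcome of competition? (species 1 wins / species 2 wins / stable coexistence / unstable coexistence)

species 1 excludes species 2

Compare the nullcline intercepts: K1/α12 = 858/1 = 858 > K2 = 83.4; K2/α21 = 83.4/0.74 = 113 < K1 = 858.
Since the inequalities point opposite ways, species 1 can invade but species 2 cannot.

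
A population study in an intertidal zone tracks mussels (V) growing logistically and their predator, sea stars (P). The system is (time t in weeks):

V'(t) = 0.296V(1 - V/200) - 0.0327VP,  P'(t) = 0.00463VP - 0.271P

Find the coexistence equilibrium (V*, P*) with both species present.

From dP/dt = 0 with P > 0: 0.00463V* = 0.271, so V* = 58.5.
Substitute into dV/dt = 0: 0.296(1 - 58.5/200) = 0.0327P*.
The bracket is 0.707, giving P* = 0.209/0.0327 = 6.4.

V* ≈ 58.5, P* ≈ 6.4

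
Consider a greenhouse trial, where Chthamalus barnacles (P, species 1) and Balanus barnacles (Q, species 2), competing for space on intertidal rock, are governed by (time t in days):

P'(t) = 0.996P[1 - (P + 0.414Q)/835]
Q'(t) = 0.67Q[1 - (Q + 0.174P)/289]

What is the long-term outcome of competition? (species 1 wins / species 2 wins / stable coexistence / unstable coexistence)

Compare the nullcline intercepts: K1/α12 = 835/0.414 = 2020 > K2 = 289; K2/α21 = 289/0.174 = 1660 > K1 = 835.
Since both inequalities hold, each species can invade when rare, so the interior equilibrium is stable.

stable coexistence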